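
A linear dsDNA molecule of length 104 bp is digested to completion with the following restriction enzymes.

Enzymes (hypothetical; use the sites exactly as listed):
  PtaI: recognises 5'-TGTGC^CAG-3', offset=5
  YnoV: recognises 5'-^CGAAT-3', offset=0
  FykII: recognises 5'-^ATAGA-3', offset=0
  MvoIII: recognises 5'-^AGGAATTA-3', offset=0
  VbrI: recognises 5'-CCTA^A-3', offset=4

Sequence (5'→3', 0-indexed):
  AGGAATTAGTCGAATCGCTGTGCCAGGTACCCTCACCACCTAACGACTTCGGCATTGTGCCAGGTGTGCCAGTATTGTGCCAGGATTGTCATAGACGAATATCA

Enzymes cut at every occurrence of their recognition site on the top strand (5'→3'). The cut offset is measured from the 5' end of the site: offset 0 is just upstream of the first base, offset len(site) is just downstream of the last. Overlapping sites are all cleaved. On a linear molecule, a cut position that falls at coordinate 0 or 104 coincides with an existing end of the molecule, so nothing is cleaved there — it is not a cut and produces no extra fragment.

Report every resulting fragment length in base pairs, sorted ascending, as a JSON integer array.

Per-enzyme occurrences:
  PtaI (TGTGCCAG, off=5): starts [18, 55, 64, 75] → cuts [23, 60, 69, 80]
  YnoV (CGAAT, off=0): starts [10, 95] → cuts [10, 95]
  FykII (ATAGA, off=0): starts [90] → cuts [90]
  MvoIII (AGGAATTA, off=0): starts [0] → cuts [] (position 0 is a terminus of the linear molecule — no cut)
  VbrI (CCTAA, off=4): starts [38] → cuts [42]

All cut coordinates (distinct, sorted): [10, 23, 42, 60, 69, 80, 90, 95]

Fragments:
  [0,10): 10 bp
  [10,23): 13 bp
  [23,42): 19 bp
  [42,60): 18 bp
  [60,69): 9 bp
  [69,80): 11 bp
  [80,90): 10 bp
  [90,95): 5 bp
  [95,104): 9 bp

[5,9,9,10,10,11,13,18,19]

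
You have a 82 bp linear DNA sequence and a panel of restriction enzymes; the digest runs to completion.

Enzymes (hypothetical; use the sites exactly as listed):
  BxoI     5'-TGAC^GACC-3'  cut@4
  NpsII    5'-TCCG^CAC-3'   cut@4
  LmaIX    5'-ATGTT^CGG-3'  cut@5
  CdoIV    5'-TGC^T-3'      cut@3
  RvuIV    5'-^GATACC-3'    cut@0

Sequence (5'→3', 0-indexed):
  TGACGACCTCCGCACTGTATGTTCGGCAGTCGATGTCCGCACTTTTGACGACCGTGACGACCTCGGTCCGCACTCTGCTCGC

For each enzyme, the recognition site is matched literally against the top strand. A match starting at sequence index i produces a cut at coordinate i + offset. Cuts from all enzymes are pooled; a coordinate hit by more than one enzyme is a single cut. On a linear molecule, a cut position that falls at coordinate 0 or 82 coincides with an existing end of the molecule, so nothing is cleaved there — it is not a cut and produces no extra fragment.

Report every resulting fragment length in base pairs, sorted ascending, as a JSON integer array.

[4,4,8,8,9,10,11,12,16]

Scan for sites:
  BxoI TGACGACC/4: at [0, 45, 54] ⇒ [4, 49, 58]
  NpsII TCCGCAC/4: at [8, 35, 66] ⇒ [12, 39, 70]
  LmaIX ATGTTCGG/5: at [18] ⇒ [23]
  CdoIV TGCT/3: at [75] ⇒ [78]
  RvuIV (GATACC, off=0): no sites

All cut coordinates (distinct, sorted): [4, 12, 23, 39, 49, 58, 70, 78]

Fragment lengths:
  [0,4): 4 bp
  [4,12): 8 bp
  [12,23): 11 bp
  [23,39): 16 bp
  [39,49): 10 bp
  [49,58): 9 bp
  [58,70): 12 bp
  [70,78): 8 bp
  [78,82): 4 bp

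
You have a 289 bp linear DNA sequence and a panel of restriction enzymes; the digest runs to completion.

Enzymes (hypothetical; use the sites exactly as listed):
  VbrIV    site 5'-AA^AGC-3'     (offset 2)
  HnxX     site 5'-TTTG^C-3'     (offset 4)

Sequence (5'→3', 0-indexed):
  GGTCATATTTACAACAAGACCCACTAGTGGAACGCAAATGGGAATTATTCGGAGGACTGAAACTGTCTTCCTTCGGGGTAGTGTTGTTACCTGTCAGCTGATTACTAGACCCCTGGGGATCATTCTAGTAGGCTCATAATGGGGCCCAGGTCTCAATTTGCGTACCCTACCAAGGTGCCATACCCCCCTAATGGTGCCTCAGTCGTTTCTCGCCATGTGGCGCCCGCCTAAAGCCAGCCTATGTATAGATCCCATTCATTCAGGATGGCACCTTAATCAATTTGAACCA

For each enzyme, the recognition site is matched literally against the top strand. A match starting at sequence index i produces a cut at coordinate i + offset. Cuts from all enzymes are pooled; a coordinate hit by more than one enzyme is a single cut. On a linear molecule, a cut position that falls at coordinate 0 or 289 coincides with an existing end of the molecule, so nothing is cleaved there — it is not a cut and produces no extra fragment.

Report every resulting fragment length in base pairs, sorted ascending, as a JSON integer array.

Site scan:
  VbrIV (AAAGC, off=2): starts [229] → cuts [231]
  HnxX (TTTGC, off=4): starts [156] → cuts [160]

All cut coordinates (distinct, sorted): [160, 231]

Fragment lengths:
  [0,160): 160 bp
  [160,231): 71 bp
  [231,289): 58 bp

[58,71,160]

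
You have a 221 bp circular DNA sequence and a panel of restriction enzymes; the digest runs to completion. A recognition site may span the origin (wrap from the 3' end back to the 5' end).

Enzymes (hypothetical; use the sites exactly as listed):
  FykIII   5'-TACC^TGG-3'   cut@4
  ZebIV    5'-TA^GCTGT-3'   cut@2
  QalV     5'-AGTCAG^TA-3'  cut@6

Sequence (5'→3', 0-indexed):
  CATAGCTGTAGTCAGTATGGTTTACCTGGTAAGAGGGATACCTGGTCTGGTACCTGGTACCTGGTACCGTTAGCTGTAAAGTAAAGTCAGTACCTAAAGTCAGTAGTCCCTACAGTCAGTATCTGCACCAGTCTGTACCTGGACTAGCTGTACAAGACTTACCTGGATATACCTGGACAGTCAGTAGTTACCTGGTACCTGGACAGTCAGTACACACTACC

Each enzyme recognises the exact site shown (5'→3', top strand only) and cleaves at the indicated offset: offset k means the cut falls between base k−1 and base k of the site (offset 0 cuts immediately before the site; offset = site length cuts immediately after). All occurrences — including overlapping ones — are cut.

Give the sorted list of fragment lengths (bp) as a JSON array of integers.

Scan for sites:
  FykIII TACCTGG/4: at [22, 38, 50, 57, 135, 159, 169, 188, 195] ⇒ [26, 42, 54, 61, 139, 163, 173, 192, 199]
  ZebIV TAGCTGT/2: at [2, 70, 144] ⇒ [4, 72, 146]
  QalV AGTCAGTA/6: at [9, 84, 97, 113, 178, 204] ⇒ [15, 90, 103, 119, 184, 210]

All cut coordinates (distinct, sorted): [4, 15, 26, 42, 54, 61, 72, 90, 103, 119, 139, 146, 163, 173, 184, 192, 199, 210]

Fragment lengths:
  4→15: 11 bp
  15→26: 11 bp
  26→42: 16 bp
  42→54: 12 bp
  54→61: 7 bp
  61→72: 11 bp
  72→90: 18 bp
  90→103: 13 bp
  103→119: 16 bp
  119→139: 20 bp
  139→146: 7 bp
  146→163: 17 bp
  163→173: 10 bp
  173→184: 11 bp
  184→192: 8 bp
  192→199: 7 bp
  199→210: 11 bp
  210→4 (wrap): 221-210+4 = 15 bp

[7,7,7,8,10,11,11,11,11,11,12,13,15,16,16,17,18,20]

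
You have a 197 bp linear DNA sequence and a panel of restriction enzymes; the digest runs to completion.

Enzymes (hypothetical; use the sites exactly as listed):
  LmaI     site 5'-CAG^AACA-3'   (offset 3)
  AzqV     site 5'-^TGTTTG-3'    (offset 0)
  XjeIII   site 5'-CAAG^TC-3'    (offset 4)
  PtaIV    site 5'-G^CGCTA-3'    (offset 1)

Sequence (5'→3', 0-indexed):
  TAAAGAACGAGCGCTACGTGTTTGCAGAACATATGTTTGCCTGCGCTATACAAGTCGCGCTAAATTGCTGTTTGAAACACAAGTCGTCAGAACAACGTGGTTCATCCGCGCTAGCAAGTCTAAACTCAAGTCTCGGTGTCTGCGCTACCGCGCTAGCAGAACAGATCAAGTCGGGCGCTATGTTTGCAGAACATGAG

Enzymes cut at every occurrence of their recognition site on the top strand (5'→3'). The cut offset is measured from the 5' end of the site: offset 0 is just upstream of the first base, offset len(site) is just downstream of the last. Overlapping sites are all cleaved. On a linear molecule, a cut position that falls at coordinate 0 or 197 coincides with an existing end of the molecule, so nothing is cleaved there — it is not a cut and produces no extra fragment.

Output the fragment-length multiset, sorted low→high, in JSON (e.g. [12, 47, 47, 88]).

Per-enzyme occurrences:
  LmaI CAGAACA/3: at [24, 87, 156, 186] ⇒ [27, 90, 159, 189]
  AzqV TGTTTG/0: at [18, 33, 68, 180] ⇒ [18, 33, 68, 180]
  XjeIII CAAGTC/4: at [50, 79, 114, 126, 166] ⇒ [54, 83, 118, 130, 170]
  PtaIV GCGCTA/1: at [10, 42, 56, 107, 141, 149, 174] ⇒ [11, 43, 57, 108, 142, 150, 175]

Pooled cuts: [11, 18, 27, 33, 43, 54, 57, 68, 83, 90, 108, 118, 130, 142, 150, 159, 170, 175, 180, 189]

Fragment lengths:
  [0,11): 11 bp
  [11,18): 7 bp
  [18,27): 9 bp
  [27,33): 6 bp
  [33,43): 10 bp
  [43,54): 11 bp
  [54,57): 3 bp
  [57,68): 11 bp
  [68,83): 15 bp
  [83,90): 7 bp
  [90,108): 18 bp
  [108,118): 10 bp
  [118,130): 12 bp
  [130,142): 12 bp
  [142,150): 8 bp
  [150,159): 9 bp
  [159,170): 11 bp
  [170,175): 5 bp
  [175,180): 5 bp
  [180,189): 9 bp
  [189,197): 8 bp

[3,5,5,6,7,7,8,8,9,9,9,10,10,11,11,11,11,12,12,15,18]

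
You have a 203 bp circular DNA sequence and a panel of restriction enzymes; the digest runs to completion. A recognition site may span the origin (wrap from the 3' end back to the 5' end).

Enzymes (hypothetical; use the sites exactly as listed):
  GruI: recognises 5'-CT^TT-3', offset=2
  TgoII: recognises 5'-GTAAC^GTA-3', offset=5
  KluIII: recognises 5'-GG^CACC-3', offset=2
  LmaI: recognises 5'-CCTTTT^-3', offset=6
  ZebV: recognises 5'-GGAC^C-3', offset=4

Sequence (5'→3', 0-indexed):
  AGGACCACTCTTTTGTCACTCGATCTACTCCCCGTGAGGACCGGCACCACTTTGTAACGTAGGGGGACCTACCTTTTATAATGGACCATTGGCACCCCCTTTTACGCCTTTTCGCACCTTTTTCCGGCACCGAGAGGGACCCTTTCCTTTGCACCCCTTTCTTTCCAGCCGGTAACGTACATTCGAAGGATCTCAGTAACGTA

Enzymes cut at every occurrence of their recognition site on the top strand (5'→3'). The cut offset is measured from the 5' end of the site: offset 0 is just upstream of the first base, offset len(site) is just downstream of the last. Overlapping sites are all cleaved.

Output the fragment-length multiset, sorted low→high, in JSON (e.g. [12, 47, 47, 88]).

[3,3,3,3,3,3,4,5,5,6,6,6,6,7,7,7,8,8,9,10,10,13,14,24,30]

Site scan:
  GruI (CTTT, off=2): starts [9, 49, 72, 98, 107, 117, 141, 146, 156, 160] → cuts [11, 51, 74, 100, 109, 119, 143, 148, 158, 162]
  TgoII (GTAACGTA, off=5): starts [53, 171, 195] → cuts [58, 176, 200]
  KluIII (GGCACC, off=2): starts [42, 90, 125] → cuts [44, 92, 127]
  LmaI (CCTTTT, off=6): starts [71, 97, 106, 116] → cuts [77, 103, 112, 122]
  ZebV (GGACC, off=4): starts [1, 37, 64, 82, 136] → cuts [5, 41, 68, 86, 140]

All cut coordinates (distinct, sorted): [5, 11, 41, 44, 51, 58, 68, 74, 77, 86, 92, 100, 103, 109, 112, 119, 122, 127, 140, 143, 148, 158, 162, 176, 200]

Fragment lengths:
  5→11: 6 bp
  11→41: 30 bp
  41→44: 3 bp
  44→51: 7 bp
  51→58: 7 bp
  58→68: 10 bp
  68→74: 6 bp
  74→77: 3 bp
  77→86: 9 bp
  86→92: 6 bp
  92→100: 8 bp
  100→103: 3 bp
  103→109: 6 bp
  109→112: 3 bp
  112→119: 7 bp
  119→122: 3 bp
  122→127: 5 bp
  127→140: 13 bp
  140→143: 3 bp
  143→148: 5 bp
  148→158: 10 bp
  158→162: 4 bp
  162→176: 14 bp
  176→200: 24 bp
  200→5 (wrap): 203-200+5 = 8 bp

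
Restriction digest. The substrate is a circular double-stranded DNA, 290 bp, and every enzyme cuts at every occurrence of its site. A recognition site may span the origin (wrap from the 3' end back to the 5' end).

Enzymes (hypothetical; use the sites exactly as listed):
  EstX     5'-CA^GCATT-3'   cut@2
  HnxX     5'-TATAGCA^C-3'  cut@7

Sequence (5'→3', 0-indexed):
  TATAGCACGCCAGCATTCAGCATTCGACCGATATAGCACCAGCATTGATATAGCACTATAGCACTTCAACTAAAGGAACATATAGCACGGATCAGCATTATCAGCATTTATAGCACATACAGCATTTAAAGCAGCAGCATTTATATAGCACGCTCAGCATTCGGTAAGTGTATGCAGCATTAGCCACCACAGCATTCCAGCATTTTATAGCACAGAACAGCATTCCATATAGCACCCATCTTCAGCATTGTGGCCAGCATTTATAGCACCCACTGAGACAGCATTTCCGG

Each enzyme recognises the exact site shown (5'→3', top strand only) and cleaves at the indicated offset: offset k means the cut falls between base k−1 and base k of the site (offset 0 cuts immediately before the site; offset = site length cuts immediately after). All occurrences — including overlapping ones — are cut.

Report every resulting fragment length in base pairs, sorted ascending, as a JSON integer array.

Site scan:
  EstX (CAGCATT, off=2): starts [10, 17, 39, 92, 101, 119, 134, 154, 174, 189, 197, 217, 242, 254, 278] → cuts [12, 19, 41, 94, 103, 121, 136, 156, 176, 191, 199, 219, 244, 256, 280]
  HnxX (TATAGCAC, off=7): starts [0, 31, 48, 56, 80, 108, 143, 205, 227, 261] → cuts [7, 38, 55, 63, 87, 115, 150, 212, 234, 268]

Pooled cuts: [7, 12, 19, 38, 41, 55, 63, 87, 94, 103, 115, 121, 136, 150, 156, 176, 191, 199, 212, 219, 234, 244, 256, 268, 280]

Fragment lengths:
  7→12: 5 bp
  12→19: 7 bp
  19→38: 19 bp
  38→41: 3 bp
  41→55: 14 bp
  55→63: 8 bp
  63→87: 24 bp
  87→94: 7 bp
  94→103: 9 bp
  103→115: 12 bp
  115→121: 6 bp
  121→136: 15 bp
  136→150: 14 bp
  150→156: 6 bp
  156→176: 20 bp
  176→191: 15 bp
  191→199: 8 bp
  199→212: 13 bp
  212→219: 7 bp
  219→234: 15 bp
  234→244: 10 bp
  244→256: 12 bp
  256→268: 12 bp
  268→280: 12 bp
  280→7 (wrap): 290-280+7 = 17 bp

[3,5,6,6,7,7,7,8,8,9,10,12,12,12,12,13,14,14,15,15,15,17,19,20,24]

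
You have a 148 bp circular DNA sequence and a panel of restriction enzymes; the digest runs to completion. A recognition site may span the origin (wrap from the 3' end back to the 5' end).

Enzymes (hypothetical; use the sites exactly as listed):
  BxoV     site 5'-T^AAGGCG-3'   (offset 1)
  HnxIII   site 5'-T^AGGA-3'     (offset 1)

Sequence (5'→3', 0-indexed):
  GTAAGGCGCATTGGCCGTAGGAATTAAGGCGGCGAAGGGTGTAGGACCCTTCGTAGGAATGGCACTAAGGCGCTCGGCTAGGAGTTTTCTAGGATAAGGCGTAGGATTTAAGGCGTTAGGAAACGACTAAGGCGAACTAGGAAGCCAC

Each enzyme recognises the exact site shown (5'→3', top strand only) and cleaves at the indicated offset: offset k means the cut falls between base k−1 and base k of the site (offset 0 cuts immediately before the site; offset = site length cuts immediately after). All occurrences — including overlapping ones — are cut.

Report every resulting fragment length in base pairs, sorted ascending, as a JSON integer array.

Site scan:
  BxoV (TAAGGCG, off=1): starts [1, 24, 65, 94, 108, 127] → cuts [2, 25, 66, 95, 109, 128]
  HnxIII (TAGGA, off=1): starts [17, 41, 53, 78, 89, 101, 116, 137] → cuts [18, 42, 54, 79, 90, 102, 117, 138]

Pooled cuts: [2, 18, 25, 42, 54, 66, 79, 90, 95, 102, 109, 117, 128, 138]

Fragments:
  2→18: 16 bp
  18→25: 7 bp
  25→42: 17 bp
  42→54: 12 bp
  54→66: 12 bp
  66→79: 13 bp
  79→90: 11 bp
  90→95: 5 bp
  95→102: 7 bp
  102→109: 7 bp
  109→117: 8 bp
  117→128: 11 bp
  128→138: 10 bp
  138→2 (wrap): 148-138+2 = 12 bp

[5,7,7,7,8,10,11,11,12,12,12,13,16,17]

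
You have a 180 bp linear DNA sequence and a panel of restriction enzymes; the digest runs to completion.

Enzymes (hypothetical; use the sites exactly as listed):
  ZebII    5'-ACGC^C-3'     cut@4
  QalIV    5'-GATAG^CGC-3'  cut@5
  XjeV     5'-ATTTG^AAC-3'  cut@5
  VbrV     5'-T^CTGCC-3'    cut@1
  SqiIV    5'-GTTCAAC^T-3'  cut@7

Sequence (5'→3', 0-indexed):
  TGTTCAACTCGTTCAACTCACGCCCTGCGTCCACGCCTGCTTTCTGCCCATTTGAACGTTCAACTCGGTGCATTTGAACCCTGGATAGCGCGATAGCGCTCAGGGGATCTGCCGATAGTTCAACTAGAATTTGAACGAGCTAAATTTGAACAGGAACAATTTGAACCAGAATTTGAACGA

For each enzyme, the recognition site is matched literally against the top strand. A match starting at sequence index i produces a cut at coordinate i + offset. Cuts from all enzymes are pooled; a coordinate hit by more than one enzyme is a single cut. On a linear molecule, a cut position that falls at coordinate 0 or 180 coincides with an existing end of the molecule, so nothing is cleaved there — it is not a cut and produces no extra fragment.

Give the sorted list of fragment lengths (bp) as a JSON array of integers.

Per-enzyme occurrences:
  ZebII ACGCC/4: at [19, 32] ⇒ [23, 36]
  QalIV GATAGCGC/5: at [83, 91] ⇒ [88, 96]
  XjeV ATTTGAAC/5: at [49, 71, 128, 143, 158, 170] ⇒ [54, 76, 133, 148, 163, 175]
  VbrV TCTGCC/1: at [42, 107] ⇒ [43, 108]
  SqiIV GTTCAACT/7: at [1, 10, 57, 117] ⇒ [8, 17, 64, 124]

Pooled cuts: [8, 17, 23, 36, 43, 54, 64, 76, 88, 96, 108, 124, 133, 148, 163, 175]

Fragment lengths:
  [0,8): 8 bp
  [8,17): 9 bp
  [17,23): 6 bp
  [23,36): 13 bp
  [36,43): 7 bp
  [43,54): 11 bp
  [54,64): 10 bp
  [64,76): 12 bp
  [76,88): 12 bp
  [88,96): 8 bp
  [96,108): 12 bp
  [108,124): 16 bp
  [124,133): 9 bp
  [133,148): 15 bp
  [148,163): 15 bp
  [163,175): 12 bp
  [175,180): 5 bp

[5,6,7,8,8,9,9,10,11,12,12,12,12,13,15,15,16]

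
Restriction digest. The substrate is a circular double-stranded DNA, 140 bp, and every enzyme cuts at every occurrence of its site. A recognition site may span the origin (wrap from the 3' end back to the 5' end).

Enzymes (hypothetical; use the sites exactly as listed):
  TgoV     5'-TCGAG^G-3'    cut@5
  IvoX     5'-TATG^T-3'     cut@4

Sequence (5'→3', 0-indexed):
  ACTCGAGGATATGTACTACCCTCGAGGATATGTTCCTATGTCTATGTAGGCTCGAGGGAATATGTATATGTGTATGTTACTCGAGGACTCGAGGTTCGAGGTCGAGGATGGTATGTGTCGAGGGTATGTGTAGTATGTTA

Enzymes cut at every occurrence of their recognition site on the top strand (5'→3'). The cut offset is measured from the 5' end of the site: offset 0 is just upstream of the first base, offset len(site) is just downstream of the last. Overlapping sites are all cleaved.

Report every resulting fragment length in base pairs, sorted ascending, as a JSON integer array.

Scan for sites:
  TgoV TCGAGG/5: at [2, 21, 51, 80, 88, 95, 101, 117] ⇒ [7, 26, 56, 85, 93, 100, 106, 122]
  IvoX TATGT/4: at [9, 28, 36, 42, 60, 66, 72, 111, 124, 133] ⇒ [13, 32, 40, 46, 64, 70, 76, 115, 128, 137]

Pooled cuts: [7, 13, 26, 32, 40, 46, 56, 64, 70, 76, 85, 93, 100, 106, 115, 122, 128, 137]

Fragments:
  7→13: 6 bp
  13→26: 13 bp
  26→32: 6 bp
  32→40: 8 bp
  40→46: 6 bp
  46→56: 10 bp
  56→64: 8 bp
  64→70: 6 bp
  70→76: 6 bp
  76→85: 9 bp
  85→93: 8 bp
  93→100: 7 bp
  100→106: 6 bp
  106→115: 9 bp
  115→122: 7 bp
  122→128: 6 bp
  128→137: 9 bp
  137→7 (wrap): 140-137+7 = 10 bp

[6,6,6,6,6,6,6,7,7,8,8,8,9,9,9,10,10,13]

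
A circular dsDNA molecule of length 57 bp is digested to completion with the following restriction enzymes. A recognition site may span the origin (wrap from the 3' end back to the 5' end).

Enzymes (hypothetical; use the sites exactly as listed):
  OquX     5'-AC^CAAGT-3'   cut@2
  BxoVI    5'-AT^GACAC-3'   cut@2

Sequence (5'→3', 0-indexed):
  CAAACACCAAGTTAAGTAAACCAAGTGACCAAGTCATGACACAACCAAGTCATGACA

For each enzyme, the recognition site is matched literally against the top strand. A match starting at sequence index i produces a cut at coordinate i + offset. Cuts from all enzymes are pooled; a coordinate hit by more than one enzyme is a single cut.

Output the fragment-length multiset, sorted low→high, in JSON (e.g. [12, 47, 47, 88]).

Per-enzyme occurrences:
  OquX ACCAAGT/2: at [5, 19, 27, 43] ⇒ [7, 21, 29, 45]
  BxoVI ATGACAC/2: at [35, 51] ⇒ [37, 53]

Pooled cuts: [7, 21, 29, 37, 45, 53]

Fragment lengths:
  7→21: 14 bp
  21→29: 8 bp
  29→37: 8 bp
  37→45: 8 bp
  45→53: 8 bp
  53→7 (wrap): 57-53+7 = 11 bp

[8,8,8,8,11,14]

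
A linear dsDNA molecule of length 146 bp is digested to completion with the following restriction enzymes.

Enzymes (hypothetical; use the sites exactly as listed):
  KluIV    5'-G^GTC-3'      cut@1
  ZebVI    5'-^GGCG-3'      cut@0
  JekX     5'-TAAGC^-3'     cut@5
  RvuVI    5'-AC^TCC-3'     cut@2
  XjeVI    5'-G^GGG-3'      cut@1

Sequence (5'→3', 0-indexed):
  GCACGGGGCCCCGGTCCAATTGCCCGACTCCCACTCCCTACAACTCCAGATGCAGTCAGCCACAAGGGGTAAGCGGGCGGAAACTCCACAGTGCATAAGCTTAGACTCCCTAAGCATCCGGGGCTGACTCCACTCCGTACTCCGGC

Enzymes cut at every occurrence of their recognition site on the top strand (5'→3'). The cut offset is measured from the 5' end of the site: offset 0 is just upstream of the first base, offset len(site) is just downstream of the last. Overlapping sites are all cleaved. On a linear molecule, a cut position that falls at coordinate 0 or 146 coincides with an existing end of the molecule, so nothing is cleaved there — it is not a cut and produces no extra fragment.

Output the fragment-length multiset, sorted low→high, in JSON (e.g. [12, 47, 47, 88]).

Per-enzyme occurrences:
  KluIV (GGTC, off=1): starts [12] → cuts [13]
  ZebVI (GGCG, off=0): starts [75] → cuts [75]
  JekX (TAAGC, off=5): starts [69, 95, 110] → cuts [74, 100, 115]
  RvuVI (ACTCC, off=2): starts [26, 32, 42, 82, 104, 126, 131, 138] → cuts [28, 34, 44, 84, 106, 128, 133, 140]
  XjeVI (GGGG, off=1): starts [4, 65, 119] → cuts [5, 66, 120]

Pooled cuts: [5, 13, 28, 34, 44, 66, 74, 75, 84, 100, 106, 115, 120, 128, 133, 140]

Fragment lengths:
  [0,5): 5 bp
  [5,13): 8 bp
  [13,28): 15 bp
  [28,34): 6 bp
  [34,44): 10 bp
  [44,66): 22 bp
  [66,74): 8 bp
  [74,75): 1 bp
  [75,84): 9 bp
  [84,100): 16 bp
  [100,106): 6 bp
  [106,115): 9 bp
  [115,120): 5 bp
  [120,128): 8 bp
  [128,133): 5 bp
  [133,140): 7 bp
  [140,146): 6 bp

[1,5,5,5,6,6,6,7,8,8,8,9,9,10,15,16,22]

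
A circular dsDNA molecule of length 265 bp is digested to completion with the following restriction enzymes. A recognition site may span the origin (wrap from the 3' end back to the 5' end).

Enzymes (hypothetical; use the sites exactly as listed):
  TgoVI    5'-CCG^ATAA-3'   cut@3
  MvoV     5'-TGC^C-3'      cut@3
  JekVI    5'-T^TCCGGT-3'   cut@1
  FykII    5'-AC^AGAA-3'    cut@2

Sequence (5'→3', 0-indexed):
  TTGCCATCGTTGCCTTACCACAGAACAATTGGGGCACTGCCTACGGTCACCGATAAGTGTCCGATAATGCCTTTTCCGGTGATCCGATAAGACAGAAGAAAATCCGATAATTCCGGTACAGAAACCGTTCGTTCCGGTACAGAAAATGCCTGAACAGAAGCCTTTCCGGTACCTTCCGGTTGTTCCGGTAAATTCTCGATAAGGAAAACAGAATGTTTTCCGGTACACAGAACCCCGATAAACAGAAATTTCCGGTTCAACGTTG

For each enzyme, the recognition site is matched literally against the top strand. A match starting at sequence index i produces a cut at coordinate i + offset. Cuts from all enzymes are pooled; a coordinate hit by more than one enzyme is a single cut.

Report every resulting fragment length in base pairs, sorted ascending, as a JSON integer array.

[4,5,6,6,7,7,7,8,8,8,9,9,9,9,9,9,10,10,11,12,12,13,13,19,19,26]

Site scan:
  TgoVI (CCGATAA, off=3): starts [49, 60, 83, 103, 234] → cuts [52, 63, 86, 106, 237]
  MvoV (TGCC, off=3): starts [1, 10, 37, 67, 146] → cuts [4, 13, 40, 70, 149]
  JekVI (TTCCGGT, off=1): starts [73, 110, 131, 163, 173, 182, 217, 249] → cuts [74, 111, 132, 164, 174, 183, 218, 250]
  FykII (ACAGAA, off=2): starts [19, 91, 117, 138, 153, 207, 226, 241] → cuts [21, 93, 119, 140, 155, 209, 228, 243]

Pooled cuts: [4, 13, 21, 40, 52, 63, 70, 74, 86, 93, 106, 111, 119, 132, 140, 149, 155, 164, 174, 183, 209, 218, 228, 237, 243, 250]

Fragment lengths:
  4→13: 9 bp
  13→21: 8 bp
  21→40: 19 bp
  40→52: 12 bp
  52→63: 11 bp
  63→70: 7 bp
  70→74: 4 bp
  74→86: 12 bp
  86→93: 7 bp
  93→106: 13 bp
  106→111: 5 bp
  111→119: 8 bp
  119→132: 13 bp
  132→140: 8 bp
  140→149: 9 bp
  149→155: 6 bp
  155→164: 9 bp
  164→174: 10 bp
  174→183: 9 bp
  183→209: 26 bp
  209→218: 9 bp
  218→228: 10 bp
  228→237: 9 bp
  237→243: 6 bp
  243→250: 7 bp
  250→4 (wrap): 265-250+4 = 19 bp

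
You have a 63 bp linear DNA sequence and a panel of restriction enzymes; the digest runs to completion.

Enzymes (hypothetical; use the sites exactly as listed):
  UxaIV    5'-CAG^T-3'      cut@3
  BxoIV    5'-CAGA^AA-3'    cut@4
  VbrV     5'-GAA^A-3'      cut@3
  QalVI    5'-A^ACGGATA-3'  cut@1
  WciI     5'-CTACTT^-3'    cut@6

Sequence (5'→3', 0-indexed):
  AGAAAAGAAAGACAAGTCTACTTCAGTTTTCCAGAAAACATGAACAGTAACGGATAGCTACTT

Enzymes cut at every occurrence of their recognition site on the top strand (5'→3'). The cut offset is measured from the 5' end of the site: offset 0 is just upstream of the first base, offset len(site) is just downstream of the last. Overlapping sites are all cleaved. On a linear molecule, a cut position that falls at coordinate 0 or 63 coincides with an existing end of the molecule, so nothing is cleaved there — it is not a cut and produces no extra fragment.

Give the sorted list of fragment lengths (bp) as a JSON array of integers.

[1,2,3,4,5,9,11,14,14]

Site scan:
  UxaIV CAGT/3: at [23, 44] ⇒ [26, 47]
  BxoIV CAGAAA/4: at [31] ⇒ [35]
  VbrV GAAA/3: at [1, 6, 33] ⇒ [4, 9, 36]
  QalVI AACGGATA/1: at [48] ⇒ [49]
  WciI CTACTT/6: at [17, 57] ⇒ [23] (position 63 is a terminus of the linear molecule — no cut)

All cut coordinates (distinct, sorted): [4, 9, 23, 26, 35, 36, 47, 49]

Fragment lengths:
  [0,4): 4 bp
  [4,9): 5 bp
  [9,23): 14 bp
  [23,26): 3 bp
  [26,35): 9 bp
  [35,36): 1 bp
  [36,47): 11 bp
  [47,49): 2 bp
  [49,63): 14 bp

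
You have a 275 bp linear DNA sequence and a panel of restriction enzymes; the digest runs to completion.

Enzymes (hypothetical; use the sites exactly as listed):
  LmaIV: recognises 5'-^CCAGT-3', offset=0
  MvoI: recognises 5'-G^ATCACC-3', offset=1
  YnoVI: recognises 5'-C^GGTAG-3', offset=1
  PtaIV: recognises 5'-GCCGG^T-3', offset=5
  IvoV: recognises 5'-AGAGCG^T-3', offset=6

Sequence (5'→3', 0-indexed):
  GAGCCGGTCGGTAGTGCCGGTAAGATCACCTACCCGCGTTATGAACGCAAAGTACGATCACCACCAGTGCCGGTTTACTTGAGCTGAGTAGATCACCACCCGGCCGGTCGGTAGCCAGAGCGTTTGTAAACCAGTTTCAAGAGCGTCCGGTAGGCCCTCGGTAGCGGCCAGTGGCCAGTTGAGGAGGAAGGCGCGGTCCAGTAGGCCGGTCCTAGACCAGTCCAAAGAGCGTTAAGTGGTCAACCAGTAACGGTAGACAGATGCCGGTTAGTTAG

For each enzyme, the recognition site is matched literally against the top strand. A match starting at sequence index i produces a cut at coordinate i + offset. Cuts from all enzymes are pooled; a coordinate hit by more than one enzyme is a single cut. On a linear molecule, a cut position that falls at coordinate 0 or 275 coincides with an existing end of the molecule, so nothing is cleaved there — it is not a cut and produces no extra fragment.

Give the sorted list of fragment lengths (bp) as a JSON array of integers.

Scan for sites:
  LmaIV (CCAGT, off=0): starts [63, 130, 167, 174, 197, 216, 243] → cuts [63, 130, 167, 174, 197, 216, 243]
  MvoI (GATCACC, off=1): starts [23, 55, 90] → cuts [24, 56, 91]
  YnoVI (CGGTAG, off=1): starts [8, 108, 147, 158, 250] → cuts [9, 109, 148, 159, 251]
  PtaIV (GCCGGT, off=5): starts [2, 15, 68, 102, 204, 262] → cuts [7, 20, 73, 107, 209, 267]
  IvoV (AGAGCGT, off=6): starts [116, 139, 225] → cuts [122, 145, 231]

All cut coordinates (distinct, sorted): [7, 9, 20, 24, 56, 63, 73, 91, 107, 109, 122, 130, 145, 148, 159, 167, 174, 197, 209, 216, 231, 243, 251, 267]

Fragments:
  [0,7): 7 bp
  [7,9): 2 bp
  [9,20): 11 bp
  [20,24): 4 bp
  [24,56): 32 bp
  [56,63): 7 bp
  [63,73): 10 bp
  [73,91): 18 bp
  [91,107): 16 bp
  [107,109): 2 bp
  [109,122): 13 bp
  [122,130): 8 bp
  [130,145): 15 bp
  [145,148): 3 bp
  [148,159): 11 bp
  [159,167): 8 bp
  [167,174): 7 bp
  [174,197): 23 bp
  [197,209): 12 bp
  [209,216): 7 bp
  [216,231): 15 bp
  [231,243): 12 bp
  [243,251): 8 bp
  [251,267): 16 bp
  [267,275): 8 bp

[2,2,3,4,7,7,7,7,8,8,8,8,10,11,11,12,12,13,15,15,16,16,18,23,32]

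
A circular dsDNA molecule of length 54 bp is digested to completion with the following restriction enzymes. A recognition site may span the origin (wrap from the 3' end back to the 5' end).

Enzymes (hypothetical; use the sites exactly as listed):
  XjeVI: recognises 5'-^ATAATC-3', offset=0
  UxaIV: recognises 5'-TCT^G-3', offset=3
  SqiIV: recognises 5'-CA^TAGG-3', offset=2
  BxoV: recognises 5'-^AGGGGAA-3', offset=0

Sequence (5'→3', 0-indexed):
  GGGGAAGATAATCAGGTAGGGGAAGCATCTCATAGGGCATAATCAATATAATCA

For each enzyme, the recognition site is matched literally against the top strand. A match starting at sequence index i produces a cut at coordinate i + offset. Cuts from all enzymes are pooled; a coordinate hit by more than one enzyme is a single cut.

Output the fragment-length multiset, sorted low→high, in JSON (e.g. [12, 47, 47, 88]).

Per-enzyme occurrences:
  XjeVI (ATAATC, off=0): starts [7, 38, 47] → cuts [7, 38, 47]
  UxaIV (TCTG, off=3): no sites
  SqiIV (CATAGG, off=2): starts [30] → cuts [32]
  BxoV (AGGGGAA, off=0): starts [17, 53] → cuts [17, 53]

All cut coordinates (distinct, sorted): [7, 17, 32, 38, 47, 53]

Fragments:
  7→17: 10 bp
  17→32: 15 bp
  32→38: 6 bp
  38→47: 9 bp
  47→53: 6 bp
  53→7 (wrap): 54-53+7 = 8 bp

[6,6,8,9,10,15]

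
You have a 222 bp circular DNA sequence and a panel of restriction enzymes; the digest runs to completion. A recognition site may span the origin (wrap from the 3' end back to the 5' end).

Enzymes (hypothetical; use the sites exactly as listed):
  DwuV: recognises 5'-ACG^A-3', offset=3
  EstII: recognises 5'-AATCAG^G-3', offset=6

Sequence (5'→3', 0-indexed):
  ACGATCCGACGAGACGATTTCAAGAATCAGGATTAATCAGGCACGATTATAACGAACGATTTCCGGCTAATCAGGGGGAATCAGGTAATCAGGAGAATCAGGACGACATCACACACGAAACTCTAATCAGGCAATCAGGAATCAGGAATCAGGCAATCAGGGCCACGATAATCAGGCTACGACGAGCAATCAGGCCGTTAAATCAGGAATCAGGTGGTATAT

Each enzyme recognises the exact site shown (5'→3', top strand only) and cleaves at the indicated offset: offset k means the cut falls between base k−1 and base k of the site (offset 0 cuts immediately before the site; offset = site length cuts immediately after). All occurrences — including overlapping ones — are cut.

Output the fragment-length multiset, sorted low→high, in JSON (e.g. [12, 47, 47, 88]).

Per-enzyme occurrences:
  DwuV ACGA/3: at [0, 8, 13, 42, 51, 55, 102, 114, 164, 178, 181] ⇒ [3, 11, 16, 45, 54, 58, 105, 117, 167, 181, 184]
  EstII AATCAGG/6: at [24, 34, 68, 78, 86, 95, 124, 132, 139, 146, 154, 169, 187, 200, 207] ⇒ [30, 40, 74, 84, 92, 101, 130, 138, 145, 152, 160, 175, 193, 206, 213]

Pooled cuts: [3, 11, 16, 30, 40, 45, 54, 58, 74, 84, 92, 101, 105, 117, 130, 138, 145, 152, 160, 167, 175, 181, 184, 193, 206, 213]

Fragment lengths:
  3→11: 8 bp
  11→16: 5 bp
  16→30: 14 bp
  30→40: 10 bp
  40→45: 5 bp
  45→54: 9 bp
  54→58: 4 bp
  58→74: 16 bp
  74→84: 10 bp
  84→92: 8 bp
  92→101: 9 bp
  101→105: 4 bp
  105→117: 12 bp
  117→130: 13 bp
  130→138: 8 bp
  138→145: 7 bp
  145→152: 7 bp
  152→160: 8 bp
  160→167: 7 bp
  167→175: 8 bp
  175→181: 6 bp
  181→184: 3 bp
  184→193: 9 bp
  193→206: 13 bp
  206→213: 7 bp
  213→3 (wrap): 222-213+3 = 12 bp

[3,4,4,5,5,6,7,7,7,7,8,8,8,8,8,9,9,9,10,10,12,12,13,13,14,16]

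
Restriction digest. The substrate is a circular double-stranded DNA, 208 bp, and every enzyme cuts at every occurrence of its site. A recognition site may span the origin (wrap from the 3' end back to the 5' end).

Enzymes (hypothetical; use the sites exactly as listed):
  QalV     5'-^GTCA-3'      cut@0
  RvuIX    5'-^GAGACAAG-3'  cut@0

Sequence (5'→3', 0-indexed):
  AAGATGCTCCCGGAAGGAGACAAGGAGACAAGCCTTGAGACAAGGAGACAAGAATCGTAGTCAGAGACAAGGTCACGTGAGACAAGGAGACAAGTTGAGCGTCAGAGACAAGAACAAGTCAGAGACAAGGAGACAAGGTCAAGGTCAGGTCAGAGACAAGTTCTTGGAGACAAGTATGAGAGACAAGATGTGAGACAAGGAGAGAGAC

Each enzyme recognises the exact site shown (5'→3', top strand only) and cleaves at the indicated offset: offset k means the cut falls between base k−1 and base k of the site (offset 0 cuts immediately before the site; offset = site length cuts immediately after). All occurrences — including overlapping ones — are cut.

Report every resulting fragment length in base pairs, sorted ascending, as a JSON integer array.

[4,4,4,4,5,6,7,8,8,8,8,8,8,12,12,12,13,13,14,14,15,21]

Per-enzyme occurrences:
  QalV (GTCA, off=0): starts [59, 71, 100, 117, 137, 143, 148] → cuts [59, 71, 100, 117, 137, 143, 148]
  RvuIX (GAGACAAG, off=0): starts [16, 24, 36, 44, 63, 78, 86, 104, 121, 129, 152, 166, 179, 191, 203] → cuts [16, 24, 36, 44, 63, 78, 86, 104, 121, 129, 152, 166, 179, 191, 203]

Pooled cuts: [16, 24, 36, 44, 59, 63, 71, 78, 86, 100, 104, 117, 121, 129, 137, 143, 148, 152, 166, 179, 191, 203]

Fragment lengths:
  16→24: 8 bp
  24→36: 12 bp
  36→44: 8 bp
  44→59: 15 bp
  59→63: 4 bp
  63→71: 8 bp
  71→78: 7 bp
  78→86: 8 bp
  86→100: 14 bp
  100→104: 4 bp
  104→117: 13 bp
  117→121: 4 bp
  121→129: 8 bp
  129→137: 8 bp
  137→143: 6 bp
  143→148: 5 bp
  148→152: 4 bp
  152→166: 14 bp
  166→179: 13 bp
  179→191: 12 bp
  191→203: 12 bp
  203→16 (wrap): 208-203+16 = 21 bp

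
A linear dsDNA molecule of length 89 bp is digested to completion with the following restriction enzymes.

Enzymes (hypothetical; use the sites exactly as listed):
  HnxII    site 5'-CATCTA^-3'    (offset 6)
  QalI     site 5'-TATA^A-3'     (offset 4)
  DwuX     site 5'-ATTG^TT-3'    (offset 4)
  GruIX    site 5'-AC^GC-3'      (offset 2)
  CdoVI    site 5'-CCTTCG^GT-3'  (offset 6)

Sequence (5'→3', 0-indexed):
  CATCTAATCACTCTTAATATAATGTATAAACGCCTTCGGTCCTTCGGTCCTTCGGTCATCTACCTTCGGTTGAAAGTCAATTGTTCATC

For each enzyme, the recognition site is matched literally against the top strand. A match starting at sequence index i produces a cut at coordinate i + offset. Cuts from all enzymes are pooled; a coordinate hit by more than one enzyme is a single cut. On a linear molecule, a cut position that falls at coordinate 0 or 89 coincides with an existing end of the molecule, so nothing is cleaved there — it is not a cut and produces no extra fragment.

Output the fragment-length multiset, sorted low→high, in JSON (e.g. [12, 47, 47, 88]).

[3,6,6,6,7,7,8,8,8,15,15]

Per-enzyme occurrences:
  HnxII CATCTA/6: at [0, 56] ⇒ [6, 62]
  QalI TATAA/4: at [17, 24] ⇒ [21, 28]
  DwuX ATTGTT/4: at [79] ⇒ [83]
  GruIX ACGC/2: at [29] ⇒ [31]
  CdoVI CCTTCGGT/6: at [32, 40, 48, 62] ⇒ [38, 46, 54, 68]

Pooled cuts: [6, 21, 28, 31, 38, 46, 54, 62, 68, 83]

Fragment lengths:
  [0,6): 6 bp
  [6,21): 15 bp
  [21,28): 7 bp
  [28,31): 3 bp
  [31,38): 7 bp
  [38,46): 8 bp
  [46,54): 8 bp
  [54,62): 8 bp
  [62,68): 6 bp
  [68,83): 15 bp
  [83,89): 6 bp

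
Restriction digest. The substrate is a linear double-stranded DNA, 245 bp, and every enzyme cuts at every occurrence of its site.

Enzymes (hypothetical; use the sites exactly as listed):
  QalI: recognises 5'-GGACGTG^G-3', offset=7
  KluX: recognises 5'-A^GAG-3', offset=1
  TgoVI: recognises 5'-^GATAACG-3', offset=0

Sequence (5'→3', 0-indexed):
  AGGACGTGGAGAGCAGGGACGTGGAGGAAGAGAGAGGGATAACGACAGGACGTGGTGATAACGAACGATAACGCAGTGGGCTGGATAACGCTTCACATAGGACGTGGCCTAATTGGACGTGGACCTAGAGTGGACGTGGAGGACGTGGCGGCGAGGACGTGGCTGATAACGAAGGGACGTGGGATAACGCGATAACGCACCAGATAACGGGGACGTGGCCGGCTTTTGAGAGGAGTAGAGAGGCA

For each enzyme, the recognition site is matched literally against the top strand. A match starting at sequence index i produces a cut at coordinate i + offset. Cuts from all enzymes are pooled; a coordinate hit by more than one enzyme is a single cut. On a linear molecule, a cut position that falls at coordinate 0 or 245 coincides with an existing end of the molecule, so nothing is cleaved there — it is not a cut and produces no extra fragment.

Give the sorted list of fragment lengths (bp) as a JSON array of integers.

[1,2,2,2,2,2,3,4,6,6,6,8,8,8,9,10,11,12,12,13,14,15,15,17,17,17,23]

Scan for sites:
  QalI GGACGTGG/7: at [1, 16, 47, 99, 114, 131, 140, 154, 174, 210] ⇒ [8, 23, 54, 106, 121, 138, 147, 161, 181, 217]
  KluX AGAG/1: at [9, 28, 30, 32, 126, 228, 236, 238] ⇒ [10, 29, 31, 33, 127, 229, 237, 239]
  TgoVI GATAACG/0: at [37, 56, 66, 83, 164, 182, 190, 202] ⇒ [37, 56, 66, 83, 164, 182, 190, 202]

All cut coordinates (distinct, sorted): [8, 10, 23, 29, 31, 33, 37, 54, 56, 66, 83, 106, 121, 127, 138, 147, 161, 164, 181, 182, 190, 202, 217, 229, 237, 239]

Fragment lengths:
  [0,8): 8 bp
  [8,10): 2 bp
  [10,23): 13 bp
  [23,29): 6 bp
  [29,31): 2 bp
  [31,33): 2 bp
  [33,37): 4 bp
  [37,54): 17 bp
  [54,56): 2 bp
  [56,66): 10 bp
  [66,83): 17 bp
  [83,106): 23 bp
  [106,121): 15 bp
  [121,127): 6 bp
  [127,138): 11 bp
  [138,147): 9 bp
  [147,161): 14 bp
  [161,164): 3 bp
  [164,181): 17 bp
  [181,182): 1 bp
  [182,190): 8 bp
  [190,202): 12 bp
  [202,217): 15 bp
  [217,229): 12 bp
  [229,237): 8 bp
  [237,239): 2 bp
  [239,245): 6 bp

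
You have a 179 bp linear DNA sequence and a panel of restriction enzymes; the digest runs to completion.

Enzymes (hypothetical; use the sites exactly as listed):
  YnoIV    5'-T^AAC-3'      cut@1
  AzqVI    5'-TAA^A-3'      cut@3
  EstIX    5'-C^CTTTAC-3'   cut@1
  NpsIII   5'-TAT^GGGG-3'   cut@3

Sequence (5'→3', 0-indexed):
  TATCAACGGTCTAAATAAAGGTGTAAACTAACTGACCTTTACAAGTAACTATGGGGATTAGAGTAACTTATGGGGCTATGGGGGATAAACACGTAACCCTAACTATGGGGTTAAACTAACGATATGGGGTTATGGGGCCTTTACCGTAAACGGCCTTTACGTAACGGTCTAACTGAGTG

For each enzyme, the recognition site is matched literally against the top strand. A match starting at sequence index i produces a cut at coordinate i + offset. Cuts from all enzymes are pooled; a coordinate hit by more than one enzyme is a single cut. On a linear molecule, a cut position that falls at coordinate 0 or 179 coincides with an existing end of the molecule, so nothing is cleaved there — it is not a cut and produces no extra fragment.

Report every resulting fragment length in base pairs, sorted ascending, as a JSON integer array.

Per-enzyme occurrences:
  YnoIV TAAC/1: at [28, 45, 63, 93, 99, 116, 161, 169] ⇒ [29, 46, 64, 94, 100, 117, 162, 170]
  AzqVI TAAA/3: at [11, 15, 23, 85, 111, 146] ⇒ [14, 18, 26, 88, 114, 149]
  EstIX CCTTTAC/1: at [35, 137, 153] ⇒ [36, 138, 154]
  NpsIII TATGGGG/3: at [49, 68, 76, 103, 122, 130] ⇒ [52, 71, 79, 106, 125, 133]

Pooled cuts: [14, 18, 26, 29, 36, 46, 52, 64, 71, 79, 88, 94, 100, 106, 114, 117, 125, 133, 138, 149, 154, 162, 170]

Fragment lengths:
  [0,14): 14 bp
  [14,18): 4 bp
  [18,26): 8 bp
  [26,29): 3 bp
  [29,36): 7 bp
  [36,46): 10 bp
  [46,52): 6 bp
  [52,64): 12 bp
  [64,71): 7 bp
  [71,79): 8 bp
  [79,88): 9 bp
  [88,94): 6 bp
  [94,100): 6 bp
  [100,106): 6 bp
  [106,114): 8 bp
  [114,117): 3 bp
  [117,125): 8 bp
  [125,133): 8 bp
  [133,138): 5 bp
  [138,149): 11 bp
  [149,154): 5 bp
  [154,162): 8 bp
  [162,170): 8 bp
  [170,179): 9 bp

[3,3,4,5,5,6,6,6,6,7,7,8,8,8,8,8,8,8,9,9,10,11,12,14]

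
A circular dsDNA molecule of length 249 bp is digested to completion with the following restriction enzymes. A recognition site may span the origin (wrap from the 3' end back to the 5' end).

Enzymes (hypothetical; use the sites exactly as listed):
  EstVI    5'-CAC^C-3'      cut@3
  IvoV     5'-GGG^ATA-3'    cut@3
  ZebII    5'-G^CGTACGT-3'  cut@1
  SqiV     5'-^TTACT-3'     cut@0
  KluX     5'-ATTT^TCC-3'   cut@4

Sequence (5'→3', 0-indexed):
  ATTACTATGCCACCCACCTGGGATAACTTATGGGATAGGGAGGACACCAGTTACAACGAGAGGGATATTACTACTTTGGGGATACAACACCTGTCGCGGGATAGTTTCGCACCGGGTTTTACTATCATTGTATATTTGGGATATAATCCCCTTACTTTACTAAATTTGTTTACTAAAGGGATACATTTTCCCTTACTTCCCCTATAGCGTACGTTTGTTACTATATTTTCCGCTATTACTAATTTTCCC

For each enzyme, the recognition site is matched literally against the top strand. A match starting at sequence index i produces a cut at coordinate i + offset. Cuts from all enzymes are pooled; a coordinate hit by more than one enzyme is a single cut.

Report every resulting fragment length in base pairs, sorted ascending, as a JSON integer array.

Per-enzyme occurrences:
  EstVI CACC/3: at [10, 14, 44, 87, 109] ⇒ [13, 17, 47, 90, 112]
  IvoV GGGATA/3: at [19, 31, 61, 78, 97, 137, 177] ⇒ [22, 34, 64, 81, 100, 140, 180]
  ZebII GCGTACGT/1: at [206] ⇒ [207]
  SqiV TTACT/0: at [1, 67, 118, 151, 156, 169, 192, 217, 235] ⇒ [1, 67, 118, 151, 156, 169, 192, 217, 235]
  KluX ATTTTCC/4: at [184, 224, 241] ⇒ [188, 228, 245]

Pooled cuts: [1, 13, 17, 22, 34, 47, 64, 67, 81, 90, 100, 112, 118, 140, 151, 156, 169, 180, 188, 192, 207, 217, 228, 235, 245]

Fragment lengths:
  1→13: 12 bp
  13→17: 4 bp
  17→22: 5 bp
  22→34: 12 bp
  34→47: 13 bp
  47→64: 17 bp
  64→67: 3 bp
  67→81: 14 bp
  81→90: 9 bp
  90→100: 10 bp
  100→112: 12 bp
  112→118: 6 bp
  118→140: 22 bp
  140→151: 11 bp
  151→156: 5 bp
  156→169: 13 bp
  169→180: 11 bp
  180→188: 8 bp
  188→192: 4 bp
  192→207: 15 bp
  207→217: 10 bp
  217→228: 11 bp
  228→235: 7 bp
  235→245: 10 bp
  245→1 (wrap): 249-245+1 = 5 bp

[3,4,4,5,5,5,6,7,8,9,10,10,10,11,11,11,12,12,12,13,13,14,15,17,22]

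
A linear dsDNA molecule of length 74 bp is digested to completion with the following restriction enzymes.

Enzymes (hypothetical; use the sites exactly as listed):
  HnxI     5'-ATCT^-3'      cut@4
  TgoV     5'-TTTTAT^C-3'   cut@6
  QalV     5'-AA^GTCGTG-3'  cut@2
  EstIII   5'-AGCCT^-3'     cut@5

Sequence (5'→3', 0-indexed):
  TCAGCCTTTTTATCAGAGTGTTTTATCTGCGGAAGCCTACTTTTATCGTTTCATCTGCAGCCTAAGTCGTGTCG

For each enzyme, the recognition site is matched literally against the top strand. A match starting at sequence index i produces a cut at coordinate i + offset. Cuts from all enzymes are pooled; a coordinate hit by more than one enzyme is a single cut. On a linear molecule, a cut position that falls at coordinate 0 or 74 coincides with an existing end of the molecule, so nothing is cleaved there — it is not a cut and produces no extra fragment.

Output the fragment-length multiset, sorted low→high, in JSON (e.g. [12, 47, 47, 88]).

[2,2,6,7,7,8,9,10,10,13]

Site scan:
  HnxI (ATCT, off=4): starts [24, 52] → cuts [28, 56]
  TgoV (TTTTATC, off=6): starts [7, 20, 40] → cuts [13, 26, 46]
  QalV (AAGTCGTG, off=2): starts [63] → cuts [65]
  EstIII (AGCCT, off=5): starts [2, 33, 58] → cuts [7, 38, 63]

All cut coordinates (distinct, sorted): [7, 13, 26, 28, 38, 46, 56, 63, 65]

Fragments:
  [0,7): 7 bp
  [7,13): 6 bp
  [13,26): 13 bp
  [26,28): 2 bp
  [28,38): 10 bp
  [38,46): 8 bp
  [46,56): 10 bp
  [56,63): 7 bp
  [63,65): 2 bp
  [65,74): 9 bp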